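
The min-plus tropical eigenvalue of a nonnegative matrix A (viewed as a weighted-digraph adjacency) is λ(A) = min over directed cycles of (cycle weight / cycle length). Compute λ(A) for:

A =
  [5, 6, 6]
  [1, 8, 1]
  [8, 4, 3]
λ(A) = 5/2

Enumerate directed cycles and compute their means (weight / length). Sample:
  cycle 0 → 0: weight = 5, length = 1, mean = 5/1 ≈ 5.000
  cycle 1 → 1: weight = 8, length = 1, mean = 8/1 ≈ 8.000
  cycle 2 → 2: weight = 3, length = 1, mean = 3/1 ≈ 3.000
  cycle 0 → 1 → 0: weight = 7, length = 2, mean = 7/2 ≈ 3.500
  cycle 0 → 2 → 0: weight = 14, length = 2, mean = 14/2 ≈ 7.000
  cycle 1 → 0 → 1: weight = 7, length = 2, mean = 7/2 ≈ 3.500
Minimum mean = 2.500, attained e.g. along the cycle 1 → 2 → 1 with weight 5 and length 2. So λ(A) = 5/2 = 5/2.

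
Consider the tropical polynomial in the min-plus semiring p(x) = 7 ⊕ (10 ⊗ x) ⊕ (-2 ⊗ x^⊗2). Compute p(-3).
p(-3) = -8

A tropical monomial a ⊗ x^⊗i evaluates to a + i · x. Evaluating each term at x = -3:
  Term 0 contributes 7 + 0 · -3 = 7
  Term 1 contributes 10 + 1 · -3 = 7
  Term 2 contributes -2 + 2 · -3 = -8
p(-3) = ⊕ of these = min[7, 7, -8] = -8.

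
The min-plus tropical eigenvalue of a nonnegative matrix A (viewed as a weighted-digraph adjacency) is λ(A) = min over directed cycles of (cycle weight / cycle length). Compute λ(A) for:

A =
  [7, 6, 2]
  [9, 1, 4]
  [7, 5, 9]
λ(A) = 1

Enumerate directed cycles and compute their means (weight / length). Sample:
  cycle 0 → 0: weight = 7, length = 1, mean = 7/1 ≈ 7.000
  cycle 1 → 1: weight = 1, length = 1, mean = 1/1 ≈ 1.000
  cycle 2 → 2: weight = 9, length = 1, mean = 9/1 ≈ 9.000
  cycle 0 → 1 → 0: weight = 15, length = 2, mean = 15/2 ≈ 7.500
  cycle 0 → 2 → 0: weight = 9, length = 2, mean = 9/2 ≈ 4.500
  cycle 1 → 0 → 1: weight = 15, length = 2, mean = 15/2 ≈ 7.500
Minimum mean = 1.000, attained e.g. along the cycle 1 → 1 with weight 1 and length 1. So λ(A) = 1/1 = 1.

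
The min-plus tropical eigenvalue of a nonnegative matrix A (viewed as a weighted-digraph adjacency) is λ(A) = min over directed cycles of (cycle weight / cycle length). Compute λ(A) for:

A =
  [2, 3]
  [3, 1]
λ(A) = 1

Enumerate directed cycles and compute their means (weight / length). Sample:
  cycle 0 → 0: weight = 2, length = 1, mean = 2/1 ≈ 2.000
  cycle 1 → 1: weight = 1, length = 1, mean = 1/1 ≈ 1.000
  cycle 0 → 1 → 0: weight = 6, length = 2, mean = 6/2 ≈ 3.000
  cycle 1 → 0 → 1: weight = 6, length = 2, mean = 6/2 ≈ 3.000
Minimum mean = 1.000, attained e.g. along the cycle 1 → 1 with weight 1 and length 1. So λ(A) = 1/1 = 1.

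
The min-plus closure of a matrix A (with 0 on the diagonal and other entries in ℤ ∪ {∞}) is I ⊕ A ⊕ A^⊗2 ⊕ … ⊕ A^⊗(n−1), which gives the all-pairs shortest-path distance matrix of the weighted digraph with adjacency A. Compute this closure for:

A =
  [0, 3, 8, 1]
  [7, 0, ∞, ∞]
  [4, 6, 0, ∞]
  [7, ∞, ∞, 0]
Closure =
  [0, 3, 8, 1]
  [7, 0, 15, 8]
  [4, 6, 0, 5]
  [7, 10, 15, 0]

This is the Floyd-Warshall all-pairs shortest-path computation. For each intermediate vertex k = 0, 1, …, 3, update dist[i][j] ← min(dist[i][j], dist[i][k] + dist[k][j]). The final matrix gives, for each (i, j), the minimum total weight of any directed path from i to j (possibly empty when i = j).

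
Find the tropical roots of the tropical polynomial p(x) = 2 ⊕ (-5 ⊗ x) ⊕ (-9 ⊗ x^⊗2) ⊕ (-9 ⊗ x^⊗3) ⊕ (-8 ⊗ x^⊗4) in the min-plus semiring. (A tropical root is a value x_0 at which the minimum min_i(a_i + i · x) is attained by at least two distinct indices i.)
Roots: {-1, 0, 4, 7}

Each tropical root is a break point of the lower envelope of the lines y = a_i + i · x (there are 5 lines, with slopes 0, 1, ..., 4). Only the lines that attain the minimum somewhere contribute to roots; other lines are dominated. Here the surviving (envelope) indices are i = 4, i = 3, i = 2, i = 1, i = 0.
Intersections between consecutive envelope lines give the roots: for adjacent envelope indices i < j the intersection is x = (a_i − a_j) / (j − i). Reading off the sorted break points: {-1, 0, 4, 7}.
Verification: at each break x_0, at least two indices attain the minimum of min_i(a_i + i · x_0).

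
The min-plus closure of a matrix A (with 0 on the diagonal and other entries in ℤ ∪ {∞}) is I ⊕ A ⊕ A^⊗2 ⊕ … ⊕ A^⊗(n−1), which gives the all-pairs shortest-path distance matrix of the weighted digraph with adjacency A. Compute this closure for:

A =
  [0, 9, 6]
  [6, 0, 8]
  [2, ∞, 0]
Closure =
  [0, 9, 6]
  [6, 0, 8]
  [2, 11, 0]

This is the Floyd-Warshall all-pairs shortest-path computation. For each intermediate vertex k = 0, 1, …, 2, update dist[i][j] ← min(dist[i][j], dist[i][k] + dist[k][j]). The final matrix gives, for each (i, j), the minimum total weight of any directed path from i to j (possibly empty when i = j).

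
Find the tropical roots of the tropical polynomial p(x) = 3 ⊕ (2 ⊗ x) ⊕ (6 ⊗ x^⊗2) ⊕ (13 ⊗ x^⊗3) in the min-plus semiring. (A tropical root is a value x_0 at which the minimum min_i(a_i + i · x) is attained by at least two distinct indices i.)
Roots: {-7, -4, 1}

Each tropical root is a break point of the lower envelope of the lines y = a_i + i · x (there are 4 lines, with slopes 0, 1, ..., 3). Only the lines that attain the minimum somewhere contribute to roots; other lines are dominated. Here the surviving (envelope) indices are i = 3, i = 2, i = 1, i = 0.
Intersections between consecutive envelope lines give the roots: for adjacent envelope indices i < j the intersection is x = (a_i − a_j) / (j − i). Reading off the sorted break points: {-7, -4, 1}.
Verification: at each break x_0, at least two indices attain the minimum of min_i(a_i + i · x_0).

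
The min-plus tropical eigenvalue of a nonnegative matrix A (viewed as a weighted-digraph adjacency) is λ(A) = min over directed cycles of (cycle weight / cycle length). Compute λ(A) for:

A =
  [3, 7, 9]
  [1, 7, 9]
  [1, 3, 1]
λ(A) = 1

Enumerate directed cycles and compute their means (weight / length). Sample:
  cycle 0 → 0: weight = 3, length = 1, mean = 3/1 ≈ 3.000
  cycle 1 → 1: weight = 7, length = 1, mean = 7/1 ≈ 7.000
  cycle 2 → 2: weight = 1, length = 1, mean = 1/1 ≈ 1.000
  cycle 0 → 1 → 0: weight = 8, length = 2, mean = 8/2 ≈ 4.000
  cycle 0 → 2 → 0: weight = 10, length = 2, mean = 10/2 ≈ 5.000
  cycle 1 → 0 → 1: weight = 8, length = 2, mean = 8/2 ≈ 4.000
Minimum mean = 1.000, attained e.g. along the cycle 2 → 2 with weight 1 and length 1. So λ(A) = 1/1 = 1.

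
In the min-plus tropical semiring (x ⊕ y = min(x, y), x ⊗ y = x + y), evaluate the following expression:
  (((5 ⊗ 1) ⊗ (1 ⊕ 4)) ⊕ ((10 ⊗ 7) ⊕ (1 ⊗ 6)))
(((5 ⊗ 1) ⊗ (1 ⊕ 4)) ⊕ ((10 ⊗ 7) ⊕ (1 ⊗ 6))) = 7

Expand innermost to outermost. Recall ⊕ takes the minimum of its arguments and ⊗ takes their sum. Working out the expression (((5 ⊗ 1) ⊗ (1 ⊕ 4)) ⊕ ((10 ⊗ 7) ⊕ (1 ⊗ 6))) gives 7.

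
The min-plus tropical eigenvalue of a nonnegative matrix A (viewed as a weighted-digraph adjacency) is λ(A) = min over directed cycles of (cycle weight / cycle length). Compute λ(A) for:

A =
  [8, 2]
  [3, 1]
λ(A) = 1

Enumerate directed cycles and compute their means (weight / length). Sample:
  cycle 0 → 0: weight = 8, length = 1, mean = 8/1 ≈ 8.000
  cycle 1 → 1: weight = 1, length = 1, mean = 1/1 ≈ 1.000
  cycle 0 → 1 → 0: weight = 5, length = 2, mean = 5/2 ≈ 2.500
  cycle 1 → 0 → 1: weight = 5, length = 2, mean = 5/2 ≈ 2.500
Minimum mean = 1.000, attained e.g. along the cycle 1 → 1 with weight 1 and length 1. So λ(A) = 1/1 = 1.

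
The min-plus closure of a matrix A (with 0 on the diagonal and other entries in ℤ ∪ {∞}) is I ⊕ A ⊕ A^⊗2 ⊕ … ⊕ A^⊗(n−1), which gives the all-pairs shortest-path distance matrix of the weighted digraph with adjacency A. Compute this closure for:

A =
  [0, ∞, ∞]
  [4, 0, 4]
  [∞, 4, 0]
Closure =
  [0, ∞, ∞]
  [4, 0, 4]
  [8, 4, 0]

This is the Floyd-Warshall all-pairs shortest-path computation. For each intermediate vertex k = 0, 1, …, 2, update dist[i][j] ← min(dist[i][j], dist[i][k] + dist[k][j]). The final matrix gives, for each (i, j), the minimum total weight of any directed path from i to j (possibly empty when i = j).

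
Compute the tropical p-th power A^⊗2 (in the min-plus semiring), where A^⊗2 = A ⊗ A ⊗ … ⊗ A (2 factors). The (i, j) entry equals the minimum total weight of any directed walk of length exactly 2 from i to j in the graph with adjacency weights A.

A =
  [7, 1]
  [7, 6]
A^⊗2 =
  [8, 7]
  [13, 8]

Each entry (A^⊗2)_ij equals the minimum over all length-2 walks i = v_0 → v_1 → … → v_2 = j of Σ_t A[v_t][v_{t+1}]. For example, for (i, j) = (0, 1) we minimise over 2 possible intermediate vertex sequences; the minimum is 7, attained along the walk 0 → 1 → 1.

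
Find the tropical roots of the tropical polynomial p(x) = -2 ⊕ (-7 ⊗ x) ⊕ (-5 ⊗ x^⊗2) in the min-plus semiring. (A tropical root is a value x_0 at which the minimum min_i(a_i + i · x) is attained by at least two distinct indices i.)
Roots: {-2, 5}

Each tropical root is a break point of the lower envelope of the lines y = a_i + i · x (there are 3 lines, with slopes 0, 1, ..., 2). Only the lines that attain the minimum somewhere contribute to roots; other lines are dominated. Here the surviving (envelope) indices are i = 2, i = 1, i = 0.
Intersections between consecutive envelope lines give the roots: for adjacent envelope indices i < j the intersection is x = (a_i − a_j) / (j − i). Reading off the sorted break points: {-2, 5}.
Verification: at each break x_0, at least two indices attain the minimum of min_i(a_i + i · x_0).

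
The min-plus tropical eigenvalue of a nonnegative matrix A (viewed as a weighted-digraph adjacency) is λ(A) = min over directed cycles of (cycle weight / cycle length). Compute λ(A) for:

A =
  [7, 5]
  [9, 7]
λ(A) = 7

Enumerate directed cycles and compute their means (weight / length). Sample:
  cycle 0 → 0: weight = 7, length = 1, mean = 7/1 ≈ 7.000
  cycle 1 → 1: weight = 7, length = 1, mean = 7/1 ≈ 7.000
  cycle 0 → 1 → 0: weight = 14, length = 2, mean = 14/2 ≈ 7.000
  cycle 1 → 0 → 1: weight = 14, length = 2, mean = 14/2 ≈ 7.000
Minimum mean = 7.000, attained e.g. along the cycle 0 → 0 with weight 7 and length 1. So λ(A) = 7/1 = 7.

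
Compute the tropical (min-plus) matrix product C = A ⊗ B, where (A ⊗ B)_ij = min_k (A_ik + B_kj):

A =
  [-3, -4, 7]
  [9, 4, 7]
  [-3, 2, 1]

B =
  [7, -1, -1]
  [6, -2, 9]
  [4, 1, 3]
A ⊗ B =
  [2, -6, -4]
  [10, 2, 8]
  [4, -4, -4]

Apply the min-plus product entry-by-entry:
  C[0][0] = min over k of (A[0][0] + B[0][0] = -3 + 7 = 4, A[0][1] + B[1][0] = -4 + 6 = 2, A[0][2] + B[2][0] = 7 + 4 = 11) = 2 (attained at k = 1)
  C[0][1] = min over k of (A[0][0] + B[0][1] = -3 + -1 = -4, A[0][1] + B[1][1] = -4 + -2 = -6, A[0][2] + B[2][1] = 7 + 1 = 8) = -6 (attained at k = 1)
  C[0][2] = min over k of (A[0][0] + B[0][2] = -3 + -1 = -4, A[0][1] + B[1][2] = -4 + 9 = 5, A[0][2] + B[2][2] = 7 + 3 = 10) = -4 (attained at k = 0)
  C[1][0] = min over k of (A[1][0] + B[0][0] = 9 + 7 = 16, A[1][1] + B[1][0] = 4 + 6 = 10, A[1][2] + B[2][0] = 7 + 4 = 11) = 10 (attained at k = 1)
  C[1][1] = min over k of (A[1][0] + B[0][1] = 9 + -1 = 8, A[1][1] + B[1][1] = 4 + -2 = 2, A[1][2] + B[2][1] = 7 + 1 = 8) = 2 (attained at k = 1)
  C[1][2] = min over k of (A[1][0] + B[0][2] = 9 + -1 = 8, A[1][1] + B[1][2] = 4 + 9 = 13, A[1][2] + B[2][2] = 7 + 3 = 10) = 8 (attained at k = 0)
  C[2][0] = min over k of (A[2][0] + B[0][0] = -3 + 7 = 4, A[2][1] + B[1][0] = 2 + 6 = 8, A[2][2] + B[2][0] = 1 + 4 = 5) = 4 (attained at k = 0)
  C[2][1] = min over k of (A[2][0] + B[0][1] = -3 + -1 = -4, A[2][1] + B[1][1] = 2 + -2 = 0, A[2][2] + B[2][1] = 1 + 1 = 2) = -4 (attained at k = 0)
  C[2][2] = min over k of (A[2][0] + B[0][2] = -3 + -1 = -4, A[2][1] + B[1][2] = 2 + 9 = 11, A[2][2] + B[2][2] = 1 + 3 = 4) = -4 (attained at k = 0)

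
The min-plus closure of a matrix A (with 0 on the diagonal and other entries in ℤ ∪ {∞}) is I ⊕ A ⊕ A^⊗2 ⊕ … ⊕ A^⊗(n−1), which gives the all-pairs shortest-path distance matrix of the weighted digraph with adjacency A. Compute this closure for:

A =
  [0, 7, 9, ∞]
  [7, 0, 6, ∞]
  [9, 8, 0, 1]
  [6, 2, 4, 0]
Closure =
  [0, 7, 9, 10]
  [7, 0, 6, 7]
  [7, 3, 0, 1]
  [6, 2, 4, 0]

This is the Floyd-Warshall all-pairs shortest-path computation. For each intermediate vertex k = 0, 1, …, 3, update dist[i][j] ← min(dist[i][j], dist[i][k] + dist[k][j]). The final matrix gives, for each (i, j), the minimum total weight of any directed path from i to j (possibly empty when i = j).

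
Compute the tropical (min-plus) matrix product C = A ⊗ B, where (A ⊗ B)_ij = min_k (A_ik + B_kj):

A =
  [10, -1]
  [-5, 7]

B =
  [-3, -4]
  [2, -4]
A ⊗ B =
  [1, -5]
  [-8, -9]

Apply the min-plus product entry-by-entry:
  C[0][0] = min over k of (A[0][0] + B[0][0] = 10 + -3 = 7, A[0][1] + B[1][0] = -1 + 2 = 1) = 1 (attained at k = 1)
  C[0][1] = min over k of (A[0][0] + B[0][1] = 10 + -4 = 6, A[0][1] + B[1][1] = -1 + -4 = -5) = -5 (attained at k = 1)
  C[1][0] = min over k of (A[1][0] + B[0][0] = -5 + -3 = -8, A[1][1] + B[1][0] = 7 + 2 = 9) = -8 (attained at k = 0)
  C[1][1] = min over k of (A[1][0] + B[0][1] = -5 + -4 = -9, A[1][1] + B[1][1] = 7 + -4 = 3) = -9 (attained at k = 0)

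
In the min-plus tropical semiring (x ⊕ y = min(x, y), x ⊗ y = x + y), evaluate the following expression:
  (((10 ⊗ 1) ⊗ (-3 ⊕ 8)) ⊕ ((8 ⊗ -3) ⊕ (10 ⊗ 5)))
(((10 ⊗ 1) ⊗ (-3 ⊕ 8)) ⊕ ((8 ⊗ -3) ⊕ (10 ⊗ 5))) = 5

Expand innermost to outermost. Recall ⊕ takes the minimum of its arguments and ⊗ takes their sum. Working out the expression (((10 ⊗ 1) ⊗ (-3 ⊕ 8)) ⊕ ((8 ⊗ -3) ⊕ (10 ⊗ 5))) gives 5.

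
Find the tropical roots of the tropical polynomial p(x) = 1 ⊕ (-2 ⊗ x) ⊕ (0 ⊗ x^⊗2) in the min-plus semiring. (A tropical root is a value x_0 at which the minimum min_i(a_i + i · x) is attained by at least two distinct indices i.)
Roots: {-2, 3}

Each tropical root is a break point of the lower envelope of the lines y = a_i + i · x (there are 3 lines, with slopes 0, 1, ..., 2). Only the lines that attain the minimum somewhere contribute to roots; other lines are dominated. Here the surviving (envelope) indices are i = 2, i = 1, i = 0.
Intersections between consecutive envelope lines give the roots: for adjacent envelope indices i < j the intersection is x = (a_i − a_j) / (j − i). Reading off the sorted break points: {-2, 3}.
Verification: at each break x_0, at least two indices attain the minimum of min_i(a_i + i · x_0).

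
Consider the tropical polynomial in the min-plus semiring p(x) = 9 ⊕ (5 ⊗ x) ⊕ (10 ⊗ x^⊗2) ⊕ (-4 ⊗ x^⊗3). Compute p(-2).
p(-2) = -10

A tropical monomial a ⊗ x^⊗i evaluates to a + i · x. Evaluating each term at x = -2:
  Term 0 contributes 9 + 0 · -2 = 9
  Term 1 contributes 5 + 1 · -2 = 3
  Term 2 contributes 10 + 2 · -2 = 6
  Term 3 contributes -4 + 3 · -2 = -10
p(-2) = ⊕ of these = min[9, 3, 6, -10] = -10.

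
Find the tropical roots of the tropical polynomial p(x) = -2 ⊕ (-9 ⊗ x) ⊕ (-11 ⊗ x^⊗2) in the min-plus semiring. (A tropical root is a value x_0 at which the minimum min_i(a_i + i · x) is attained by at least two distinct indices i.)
Roots: {2, 7}

Each tropical root is a break point of the lower envelope of the lines y = a_i + i · x (there are 3 lines, with slopes 0, 1, ..., 2). Only the lines that attain the minimum somewhere contribute to roots; other lines are dominated. Here the surviving (envelope) indices are i = 2, i = 1, i = 0.
Intersections between consecutive envelope lines give the roots: for adjacent envelope indices i < j the intersection is x = (a_i − a_j) / (j − i). Reading off the sorted break points: {2, 7}.
Verification: at each break x_0, at least two indices attain the minimum of min_i(a_i + i · x_0).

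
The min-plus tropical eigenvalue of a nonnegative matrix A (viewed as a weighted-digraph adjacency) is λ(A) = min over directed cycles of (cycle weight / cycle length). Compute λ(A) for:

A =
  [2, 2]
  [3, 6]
λ(A) = 2

Enumerate directed cycles and compute their means (weight / length). Sample:
  cycle 0 → 0: weight = 2, length = 1, mean = 2/1 ≈ 2.000
  cycle 1 → 1: weight = 6, length = 1, mean = 6/1 ≈ 6.000
  cycle 0 → 1 → 0: weight = 5, length = 2, mean = 5/2 ≈ 2.500
  cycle 1 → 0 → 1: weight = 5, length = 2, mean = 5/2 ≈ 2.500
Minimum mean = 2.000, attained e.g. along the cycle 0 → 0 with weight 2 and length 1. So λ(A) = 2/1 = 2.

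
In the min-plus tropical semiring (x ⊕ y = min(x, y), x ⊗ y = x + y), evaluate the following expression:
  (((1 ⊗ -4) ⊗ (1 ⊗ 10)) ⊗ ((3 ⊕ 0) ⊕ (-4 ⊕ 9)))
(((1 ⊗ -4) ⊗ (1 ⊗ 10)) ⊗ ((3 ⊕ 0) ⊕ (-4 ⊕ 9))) = 4

Expand innermost to outermost. Recall ⊕ takes the minimum of its arguments and ⊗ takes their sum. Working out the expression (((1 ⊗ -4) ⊗ (1 ⊗ 10)) ⊗ ((3 ⊕ 0) ⊕ (-4 ⊕ 9))) gives 4.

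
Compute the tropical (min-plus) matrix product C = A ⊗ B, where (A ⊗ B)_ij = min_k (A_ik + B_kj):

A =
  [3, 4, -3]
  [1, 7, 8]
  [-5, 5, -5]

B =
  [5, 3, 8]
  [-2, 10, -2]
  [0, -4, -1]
A ⊗ B =
  [-3, -7, -4]
  [5, 4, 5]
  [-5, -9, -6]

Apply the min-plus product entry-by-entry:
  C[0][0] = min over k of (A[0][0] + B[0][0] = 3 + 5 = 8, A[0][1] + B[1][0] = 4 + -2 = 2, A[0][2] + B[2][0] = -3 + 0 = -3) = -3 (attained at k = 2)
  C[0][1] = min over k of (A[0][0] + B[0][1] = 3 + 3 = 6, A[0][1] + B[1][1] = 4 + 10 = 14, A[0][2] + B[2][1] = -3 + -4 = -7) = -7 (attained at k = 2)
  C[0][2] = min over k of (A[0][0] + B[0][2] = 3 + 8 = 11, A[0][1] + B[1][2] = 4 + -2 = 2, A[0][2] + B[2][2] = -3 + -1 = -4) = -4 (attained at k = 2)
  C[1][0] = min over k of (A[1][0] + B[0][0] = 1 + 5 = 6, A[1][1] + B[1][0] = 7 + -2 = 5, A[1][2] + B[2][0] = 8 + 0 = 8) = 5 (attained at k = 1)
  C[1][1] = min over k of (A[1][0] + B[0][1] = 1 + 3 = 4, A[1][1] + B[1][1] = 7 + 10 = 17, A[1][2] + B[2][1] = 8 + -4 = 4) = 4 (attained at k = 0)
  C[1][2] = min over k of (A[1][0] + B[0][2] = 1 + 8 = 9, A[1][1] + B[1][2] = 7 + -2 = 5, A[1][2] + B[2][2] = 8 + -1 = 7) = 5 (attained at k = 1)
  C[2][0] = min over k of (A[2][0] + B[0][0] = -5 + 5 = 0, A[2][1] + B[1][0] = 5 + -2 = 3, A[2][2] + B[2][0] = -5 + 0 = -5) = -5 (attained at k = 2)
  C[2][1] = min over k of (A[2][0] + B[0][1] = -5 + 3 = -2, A[2][1] + B[1][1] = 5 + 10 = 15, A[2][2] + B[2][1] = -5 + -4 = -9) = -9 (attained at k = 2)
  C[2][2] = min over k of (A[2][0] + B[0][2] = -5 + 8 = 3, A[2][1] + B[1][2] = 5 + -2 = 3, A[2][2] + B[2][2] = -5 + -1 = -6) = -6 (attained at k = 2)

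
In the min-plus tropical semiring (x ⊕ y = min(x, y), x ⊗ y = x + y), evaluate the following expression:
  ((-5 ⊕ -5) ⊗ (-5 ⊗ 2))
((-5 ⊕ -5) ⊗ (-5 ⊗ 2)) = -8

Expand innermost to outermost. Recall ⊕ takes the minimum of its arguments and ⊗ takes their sum. Working out the expression ((-5 ⊕ -5) ⊗ (-5 ⊗ 2)) gives -8.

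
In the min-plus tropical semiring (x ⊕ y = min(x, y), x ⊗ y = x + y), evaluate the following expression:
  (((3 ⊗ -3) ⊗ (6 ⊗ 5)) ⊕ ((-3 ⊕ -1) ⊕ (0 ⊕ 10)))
(((3 ⊗ -3) ⊗ (6 ⊗ 5)) ⊕ ((-3 ⊕ -1) ⊕ (0 ⊕ 10))) = -3

Expand innermost to outermost. Recall ⊕ takes the minimum of its arguments and ⊗ takes their sum. Working out the expression (((3 ⊗ -3) ⊗ (6 ⊗ 5)) ⊕ ((-3 ⊕ -1) ⊕ (0 ⊕ 10))) gives -3.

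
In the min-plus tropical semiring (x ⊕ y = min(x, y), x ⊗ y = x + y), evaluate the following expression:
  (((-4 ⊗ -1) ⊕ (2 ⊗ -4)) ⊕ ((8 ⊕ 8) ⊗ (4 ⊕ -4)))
(((-4 ⊗ -1) ⊕ (2 ⊗ -4)) ⊕ ((8 ⊕ 8) ⊗ (4 ⊕ -4))) = -5

Expand innermost to outermost. Recall ⊕ takes the minimum of its arguments and ⊗ takes their sum. Working out the expression (((-4 ⊗ -1) ⊕ (2 ⊗ -4)) ⊕ ((8 ⊕ 8) ⊗ (4 ⊕ -4))) gives -5.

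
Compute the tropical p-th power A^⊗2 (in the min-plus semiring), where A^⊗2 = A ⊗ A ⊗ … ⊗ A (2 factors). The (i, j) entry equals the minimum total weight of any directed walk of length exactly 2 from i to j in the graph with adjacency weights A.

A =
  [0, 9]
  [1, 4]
A^⊗2 =
  [0, 9]
  [1, 8]

Each entry (A^⊗2)_ij equals the minimum over all length-2 walks i = v_0 → v_1 → … → v_2 = j of Σ_t A[v_t][v_{t+1}]. For example, for (i, j) = (0, 1) we minimise over 2 possible intermediate vertex sequences; the minimum is 9, attained along the walk 0 → 0 → 1.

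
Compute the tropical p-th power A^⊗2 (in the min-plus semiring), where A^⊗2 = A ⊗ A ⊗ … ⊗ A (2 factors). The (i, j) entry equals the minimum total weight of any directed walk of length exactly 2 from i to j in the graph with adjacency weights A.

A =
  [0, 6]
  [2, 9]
A^⊗2 =
  [0, 6]
  [2, 8]

Each entry (A^⊗2)_ij equals the minimum over all length-2 walks i = v_0 → v_1 → … → v_2 = j of Σ_t A[v_t][v_{t+1}]. For example, for (i, j) = (0, 1) we minimise over 2 possible intermediate vertex sequences; the minimum is 6, attained along the walk 0 → 0 → 1.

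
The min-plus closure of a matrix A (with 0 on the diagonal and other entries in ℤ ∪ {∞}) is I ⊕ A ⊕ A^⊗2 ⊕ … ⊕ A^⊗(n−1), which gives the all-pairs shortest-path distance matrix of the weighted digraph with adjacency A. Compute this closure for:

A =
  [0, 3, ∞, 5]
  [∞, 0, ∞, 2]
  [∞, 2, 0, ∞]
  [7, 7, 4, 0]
Closure =
  [0, 3, 9, 5]
  [9, 0, 6, 2]
  [11, 2, 0, 4]
  [7, 6, 4, 0]

This is the Floyd-Warshall all-pairs shortest-path computation. For each intermediate vertex k = 0, 1, …, 3, update dist[i][j] ← min(dist[i][j], dist[i][k] + dist[k][j]). The final matrix gives, for each (i, j), the minimum total weight of any directed path from i to j (possibly empty when i = j).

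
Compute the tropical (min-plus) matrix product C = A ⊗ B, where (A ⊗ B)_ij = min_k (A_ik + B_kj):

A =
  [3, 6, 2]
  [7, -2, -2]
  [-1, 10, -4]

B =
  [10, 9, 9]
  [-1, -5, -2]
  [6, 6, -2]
A ⊗ B =
  [5, 1, 0]
  [-3, -7, -4]
  [2, 2, -6]

Apply the min-plus product entry-by-entry:
  C[0][0] = min over k of (A[0][0] + B[0][0] = 3 + 10 = 13, A[0][1] + B[1][0] = 6 + -1 = 5, A[0][2] + B[2][0] = 2 + 6 = 8) = 5 (attained at k = 1)
  C[0][1] = min over k of (A[0][0] + B[0][1] = 3 + 9 = 12, A[0][1] + B[1][1] = 6 + -5 = 1, A[0][2] + B[2][1] = 2 + 6 = 8) = 1 (attained at k = 1)
  C[0][2] = min over k of (A[0][0] + B[0][2] = 3 + 9 = 12, A[0][1] + B[1][2] = 6 + -2 = 4, A[0][2] + B[2][2] = 2 + -2 = 0) = 0 (attained at k = 2)
  C[1][0] = min over k of (A[1][0] + B[0][0] = 7 + 10 = 17, A[1][1] + B[1][0] = -2 + -1 = -3, A[1][2] + B[2][0] = -2 + 6 = 4) = -3 (attained at k = 1)
  C[1][1] = min over k of (A[1][0] + B[0][1] = 7 + 9 = 16, A[1][1] + B[1][1] = -2 + -5 = -7, A[1][2] + B[2][1] = -2 + 6 = 4) = -7 (attained at k = 1)
  C[1][2] = min over k of (A[1][0] + B[0][2] = 7 + 9 = 16, A[1][1] + B[1][2] = -2 + -2 = -4, A[1][2] + B[2][2] = -2 + -2 = -4) = -4 (attained at k = 1)
  C[2][0] = min over k of (A[2][0] + B[0][0] = -1 + 10 = 9, A[2][1] + B[1][0] = 10 + -1 = 9, A[2][2] + B[2][0] = -4 + 6 = 2) = 2 (attained at k = 2)
  C[2][1] = min over k of (A[2][0] + B[0][1] = -1 + 9 = 8, A[2][1] + B[1][1] = 10 + -5 = 5, A[2][2] + B[2][1] = -4 + 6 = 2) = 2 (attained at k = 2)
  C[2][2] = min over k of (A[2][0] + B[0][2] = -1 + 9 = 8, A[2][1] + B[1][2] = 10 + -2 = 8, A[2][2] + B[2][2] = -4 + -2 = -6) = -6 (attained at k = 2)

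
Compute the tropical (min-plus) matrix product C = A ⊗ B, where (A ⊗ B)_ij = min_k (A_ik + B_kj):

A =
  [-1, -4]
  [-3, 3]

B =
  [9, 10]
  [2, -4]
A ⊗ B =
  [-2, -8]
  [5, -1]

Apply the min-plus product entry-by-entry:
  C[0][0] = min over k of (A[0][0] + B[0][0] = -1 + 9 = 8, A[0][1] + B[1][0] = -4 + 2 = -2) = -2 (attained at k = 1)
  C[0][1] = min over k of (A[0][0] + B[0][1] = -1 + 10 = 9, A[0][1] + B[1][1] = -4 + -4 = -8) = -8 (attained at k = 1)
  C[1][0] = min over k of (A[1][0] + B[0][0] = -3 + 9 = 6, A[1][1] + B[1][0] = 3 + 2 = 5) = 5 (attained at k = 1)
  C[1][1] = min over k of (A[1][0] + B[0][1] = -3 + 10 = 7, A[1][1] + B[1][1] = 3 + -4 = -1) = -1 (attained at k = 1)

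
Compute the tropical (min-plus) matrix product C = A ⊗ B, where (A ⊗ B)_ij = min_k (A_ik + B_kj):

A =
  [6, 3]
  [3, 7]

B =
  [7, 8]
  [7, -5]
A ⊗ B =
  [10, -2]
  [10, 2]

Apply the min-plus product entry-by-entry:
  C[0][0] = min over k of (A[0][0] + B[0][0] = 6 + 7 = 13, A[0][1] + B[1][0] = 3 + 7 = 10) = 10 (attained at k = 1)
  C[0][1] = min over k of (A[0][0] + B[0][1] = 6 + 8 = 14, A[0][1] + B[1][1] = 3 + -5 = -2) = -2 (attained at k = 1)
  C[1][0] = min over k of (A[1][0] + B[0][0] = 3 + 7 = 10, A[1][1] + B[1][0] = 7 + 7 = 14) = 10 (attained at k = 0)
  C[1][1] = min over k of (A[1][0] + B[0][1] = 3 + 8 = 11, A[1][1] + B[1][1] = 7 + -5 = 2) = 2 (attained at k = 1)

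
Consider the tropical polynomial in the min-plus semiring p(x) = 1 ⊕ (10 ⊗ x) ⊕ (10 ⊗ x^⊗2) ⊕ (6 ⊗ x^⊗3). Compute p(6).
p(6) = 1

A tropical monomial a ⊗ x^⊗i evaluates to a + i · x. Evaluating each term at x = 6:
  Term 0 contributes 1 + 0 · 6 = 1
  Term 1 contributes 10 + 1 · 6 = 16
  Term 2 contributes 10 + 2 · 6 = 22
  Term 3 contributes 6 + 3 · 6 = 24
p(6) = ⊕ of these = min[1, 16, 22, 24] = 1.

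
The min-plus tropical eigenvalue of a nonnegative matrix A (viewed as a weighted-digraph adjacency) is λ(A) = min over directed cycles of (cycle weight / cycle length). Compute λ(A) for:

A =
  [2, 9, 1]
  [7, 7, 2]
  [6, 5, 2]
λ(A) = 2

Enumerate directed cycles and compute their means (weight / length). Sample:
  cycle 0 → 0: weight = 2, length = 1, mean = 2/1 ≈ 2.000
  cycle 1 → 1: weight = 7, length = 1, mean = 7/1 ≈ 7.000
  cycle 2 → 2: weight = 2, length = 1, mean = 2/1 ≈ 2.000
  cycle 0 → 1 → 0: weight = 16, length = 2, mean = 16/2 ≈ 8.000
  cycle 0 → 2 → 0: weight = 7, length = 2, mean = 7/2 ≈ 3.500
  cycle 1 → 0 → 1: weight = 16, length = 2, mean = 16/2 ≈ 8.000
Minimum mean = 2.000, attained e.g. along the cycle 0 → 0 with weight 2 and length 1. So λ(A) = 2/1 = 2.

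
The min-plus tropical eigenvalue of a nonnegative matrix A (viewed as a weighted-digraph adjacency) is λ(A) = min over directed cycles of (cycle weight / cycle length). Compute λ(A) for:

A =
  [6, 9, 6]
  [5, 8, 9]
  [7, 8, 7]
λ(A) = 6

Enumerate directed cycles and compute their means (weight / length). Sample:
  cycle 0 → 0: weight = 6, length = 1, mean = 6/1 ≈ 6.000
  cycle 1 → 1: weight = 8, length = 1, mean = 8/1 ≈ 8.000
  cycle 2 → 2: weight = 7, length = 1, mean = 7/1 ≈ 7.000
  cycle 0 → 1 → 0: weight = 14, length = 2, mean = 14/2 ≈ 7.000
  cycle 0 → 2 → 0: weight = 13, length = 2, mean = 13/2 ≈ 6.500
  cycle 1 → 0 → 1: weight = 14, length = 2, mean = 14/2 ≈ 7.000
Minimum mean = 6.000, attained e.g. along the cycle 0 → 0 with weight 6 and length 1. So λ(A) = 6/1 = 6.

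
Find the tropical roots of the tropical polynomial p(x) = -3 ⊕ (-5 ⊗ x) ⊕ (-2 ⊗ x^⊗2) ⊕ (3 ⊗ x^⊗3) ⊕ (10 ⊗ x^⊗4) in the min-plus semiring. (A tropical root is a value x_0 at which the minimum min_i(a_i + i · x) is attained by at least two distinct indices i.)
Roots: {-7, -5, -3, 2}

Each tropical root is a break point of the lower envelope of the lines y = a_i + i · x (there are 5 lines, with slopes 0, 1, ..., 4). Only the lines that attain the minimum somewhere contribute to roots; other lines are dominated. Here the surviving (envelope) indices are i = 4, i = 3, i = 2, i = 1, i = 0.
Intersections between consecutive envelope lines give the roots: for adjacent envelope indices i < j the intersection is x = (a_i − a_j) / (j − i). Reading off the sorted break points: {-7, -5, -3, 2}.
Verification: at each break x_0, at least two indices attain the minimum of min_i(a_i + i · x_0).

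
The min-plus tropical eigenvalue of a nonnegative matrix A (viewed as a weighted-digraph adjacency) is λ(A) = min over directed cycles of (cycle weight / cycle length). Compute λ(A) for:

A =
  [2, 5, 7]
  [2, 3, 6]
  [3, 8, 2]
λ(A) = 2

Enumerate directed cycles and compute their means (weight / length). Sample:
  cycle 0 → 0: weight = 2, length = 1, mean = 2/1 ≈ 2.000
  cycle 1 → 1: weight = 3, length = 1, mean = 3/1 ≈ 3.000
  cycle 2 → 2: weight = 2, length = 1, mean = 2/1 ≈ 2.000
  cycle 0 → 1 → 0: weight = 7, length = 2, mean = 7/2 ≈ 3.500
  cycle 0 → 2 → 0: weight = 10, length = 2, mean = 10/2 ≈ 5.000
  cycle 1 → 0 → 1: weight = 7, length = 2, mean = 7/2 ≈ 3.500
Minimum mean = 2.000, attained e.g. along the cycle 0 → 0 with weight 2 and length 1. So λ(A) = 2/1 = 2.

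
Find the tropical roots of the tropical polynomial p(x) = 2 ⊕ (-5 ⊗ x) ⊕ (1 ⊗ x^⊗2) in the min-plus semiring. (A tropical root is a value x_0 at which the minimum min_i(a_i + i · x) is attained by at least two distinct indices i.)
Roots: {-6, 7}

Each tropical root is a break point of the lower envelope of the lines y = a_i + i · x (there are 3 lines, with slopes 0, 1, ..., 2). Only the lines that attain the minimum somewhere contribute to roots; other lines are dominated. Here the surviving (envelope) indices are i = 2, i = 1, i = 0.
Intersections between consecutive envelope lines give the roots: for adjacent envelope indices i < j the intersection is x = (a_i − a_j) / (j − i). Reading off the sorted break points: {-6, 7}.
Verification: at each break x_0, at least two indices attain the minimum of min_i(a_i + i · x_0).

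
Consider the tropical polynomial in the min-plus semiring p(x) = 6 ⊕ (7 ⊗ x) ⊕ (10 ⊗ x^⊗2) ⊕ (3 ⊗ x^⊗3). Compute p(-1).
p(-1) = 0

A tropical monomial a ⊗ x^⊗i evaluates to a + i · x. Evaluating each term at x = -1:
  Term 0 contributes 6 + 0 · -1 = 6
  Term 1 contributes 7 + 1 · -1 = 6
  Term 2 contributes 10 + 2 · -1 = 8
  Term 3 contributes 3 + 3 · -1 = 0
p(-1) = ⊕ of these = min[6, 6, 8, 0] = 0.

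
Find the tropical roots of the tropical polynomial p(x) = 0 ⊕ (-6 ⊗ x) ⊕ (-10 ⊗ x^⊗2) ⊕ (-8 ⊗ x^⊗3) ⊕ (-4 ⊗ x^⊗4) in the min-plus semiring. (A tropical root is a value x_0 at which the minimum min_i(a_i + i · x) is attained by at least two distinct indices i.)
Roots: {-4, -2, 4, 6}

Each tropical root is a break point of the lower envelope of the lines y = a_i + i · x (there are 5 lines, with slopes 0, 1, ..., 4). Only the lines that attain the minimum somewhere contribute to roots; other lines are dominated. Here the surviving (envelope) indices are i = 4, i = 3, i = 2, i = 1, i = 0.
Intersections between consecutive envelope lines give the roots: for adjacent envelope indices i < j the intersection is x = (a_i − a_j) / (j − i). Reading off the sorted break points: {-4, -2, 4, 6}.
Verification: at each break x_0, at least two indices attain the minimum of min_i(a_i + i · x_0).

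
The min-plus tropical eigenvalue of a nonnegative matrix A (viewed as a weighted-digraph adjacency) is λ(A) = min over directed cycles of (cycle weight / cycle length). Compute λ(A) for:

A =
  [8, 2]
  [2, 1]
λ(A) = 1

Enumerate directed cycles and compute their means (weight / length). Sample:
  cycle 0 → 0: weight = 8, length = 1, mean = 8/1 ≈ 8.000
  cycle 1 → 1: weight = 1, length = 1, mean = 1/1 ≈ 1.000
  cycle 0 → 1 → 0: weight = 4, length = 2, mean = 4/2 ≈ 2.000
  cycle 1 → 0 → 1: weight = 4, length = 2, mean = 4/2 ≈ 2.000
Minimum mean = 1.000, attained e.g. along the cycle 1 → 1 with weight 1 and length 1. So λ(A) = 1/1 = 1.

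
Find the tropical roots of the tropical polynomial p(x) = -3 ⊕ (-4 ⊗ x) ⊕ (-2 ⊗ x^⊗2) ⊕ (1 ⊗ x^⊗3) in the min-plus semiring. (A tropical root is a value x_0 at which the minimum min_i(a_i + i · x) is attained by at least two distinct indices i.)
Roots: {-3, -2, 1}

Each tropical root is a break point of the lower envelope of the lines y = a_i + i · x (there are 4 lines, with slopes 0, 1, ..., 3). Only the lines that attain the minimum somewhere contribute to roots; other lines are dominated. Here the surviving (envelope) indices are i = 3, i = 2, i = 1, i = 0.
Intersections between consecutive envelope lines give the roots: for adjacent envelope indices i < j the intersection is x = (a_i − a_j) / (j − i). Reading off the sorted break points: {-3, -2, 1}.
Verification: at each break x_0, at least two indices attain the minimum of min_i(a_i + i · x_0).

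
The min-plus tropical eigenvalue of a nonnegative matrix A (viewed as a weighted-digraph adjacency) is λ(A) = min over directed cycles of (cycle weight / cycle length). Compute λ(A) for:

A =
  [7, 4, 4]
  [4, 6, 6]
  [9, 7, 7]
λ(A) = 4

Enumerate directed cycles and compute their means (weight / length). Sample:
  cycle 0 → 0: weight = 7, length = 1, mean = 7/1 ≈ 7.000
  cycle 1 → 1: weight = 6, length = 1, mean = 6/1 ≈ 6.000
  cycle 2 → 2: weight = 7, length = 1, mean = 7/1 ≈ 7.000
  cycle 0 → 1 → 0: weight = 8, length = 2, mean = 8/2 ≈ 4.000
  cycle 0 → 2 → 0: weight = 13, length = 2, mean = 13/2 ≈ 6.500
  cycle 1 → 0 → 1: weight = 8, length = 2, mean = 8/2 ≈ 4.000
Minimum mean = 4.000, attained e.g. along the cycle 0 → 1 → 0 with weight 8 and length 2. So λ(A) = 8/2 = 4.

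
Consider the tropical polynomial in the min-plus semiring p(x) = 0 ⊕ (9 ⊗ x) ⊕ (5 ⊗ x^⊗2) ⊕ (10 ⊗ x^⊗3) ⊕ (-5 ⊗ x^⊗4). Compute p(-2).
p(-2) = -13

A tropical monomial a ⊗ x^⊗i evaluates to a + i · x. Evaluating each term at x = -2:
  Term 0 contributes 0 + 0 · -2 = 0
  Term 1 contributes 9 + 1 · -2 = 7
  Term 2 contributes 5 + 2 · -2 = 1
  Term 3 contributes 10 + 3 · -2 = 4
  Term 4 contributes -5 + 4 · -2 = -13
p(-2) = ⊕ of these = min[0, 7, 1, 4, -13] = -13.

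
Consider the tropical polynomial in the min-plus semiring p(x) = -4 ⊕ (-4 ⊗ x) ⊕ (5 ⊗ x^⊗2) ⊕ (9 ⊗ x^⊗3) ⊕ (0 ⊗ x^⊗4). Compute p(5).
p(5) = -4

A tropical monomial a ⊗ x^⊗i evaluates to a + i · x. Evaluating each term at x = 5:
  Term 0 contributes -4 + 0 · 5 = -4
  Term 1 contributes -4 + 1 · 5 = 1
  Term 2 contributes 5 + 2 · 5 = 15
  Term 3 contributes 9 + 3 · 5 = 24
  Term 4 contributes 0 + 4 · 5 = 20
p(5) = ⊕ of these = min[-4, 1, 15, 24, 20] = -4.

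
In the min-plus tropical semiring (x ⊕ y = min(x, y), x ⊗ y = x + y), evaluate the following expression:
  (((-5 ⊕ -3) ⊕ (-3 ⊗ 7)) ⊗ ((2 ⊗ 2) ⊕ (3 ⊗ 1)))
(((-5 ⊕ -3) ⊕ (-3 ⊗ 7)) ⊗ ((2 ⊗ 2) ⊕ (3 ⊗ 1))) = -1

Expand innermost to outermost. Recall ⊕ takes the minimum of its arguments and ⊗ takes their sum. Working out the expression (((-5 ⊕ -3) ⊕ (-3 ⊗ 7)) ⊗ ((2 ⊗ 2) ⊕ (3 ⊗ 1))) gives -1.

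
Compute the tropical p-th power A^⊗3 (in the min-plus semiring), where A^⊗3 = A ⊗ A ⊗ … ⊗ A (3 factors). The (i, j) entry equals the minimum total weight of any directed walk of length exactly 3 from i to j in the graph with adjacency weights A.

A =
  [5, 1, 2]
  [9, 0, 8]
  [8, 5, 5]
A^⊗3 =
  [10, 1, 9]
  [9, 0, 8]
  [14, 5, 13]

Each entry (A^⊗3)_ij equals the minimum over all length-3 walks i = v_0 → v_1 → … → v_3 = j of Σ_t A[v_t][v_{t+1}]. For example, for (i, j) = (0, 2) we minimise over 9 possible intermediate vertex sequences; the minimum is 9, attained along the walk 0 → 1 → 1 → 2.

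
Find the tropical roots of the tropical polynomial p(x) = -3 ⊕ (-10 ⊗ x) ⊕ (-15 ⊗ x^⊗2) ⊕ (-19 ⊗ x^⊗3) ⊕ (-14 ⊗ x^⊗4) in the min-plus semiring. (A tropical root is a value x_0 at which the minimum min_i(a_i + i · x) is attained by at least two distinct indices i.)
Roots: {-5, 4, 5, 7}

Each tropical root is a break point of the lower envelope of the lines y = a_i + i · x (there are 5 lines, with slopes 0, 1, ..., 4). Only the lines that attain the minimum somewhere contribute to roots; other lines are dominated. Here the surviving (envelope) indices are i = 4, i = 3, i = 2, i = 1, i = 0.
Intersections between consecutive envelope lines give the roots: for adjacent envelope indices i < j the intersection is x = (a_i − a_j) / (j − i). Reading off the sorted break points: {-5, 4, 5, 7}.
Verification: at each break x_0, at least two indices attain the minimum of min_i(a_i + i · x_0).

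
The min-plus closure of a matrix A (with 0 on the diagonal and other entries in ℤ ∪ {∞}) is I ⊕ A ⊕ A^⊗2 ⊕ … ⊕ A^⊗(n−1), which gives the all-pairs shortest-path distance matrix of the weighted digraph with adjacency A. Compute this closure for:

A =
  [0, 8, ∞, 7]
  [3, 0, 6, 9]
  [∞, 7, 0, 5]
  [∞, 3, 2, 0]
Closure =
  [0, 8, 9, 7]
  [3, 0, 6, 9]
  [10, 7, 0, 5]
  [6, 3, 2, 0]

This is the Floyd-Warshall all-pairs shortest-path computation. For each intermediate vertex k = 0, 1, …, 3, update dist[i][j] ← min(dist[i][j], dist[i][k] + dist[k][j]). The final matrix gives, for each (i, j), the minimum total weight of any directed path from i to j (possibly empty when i = j).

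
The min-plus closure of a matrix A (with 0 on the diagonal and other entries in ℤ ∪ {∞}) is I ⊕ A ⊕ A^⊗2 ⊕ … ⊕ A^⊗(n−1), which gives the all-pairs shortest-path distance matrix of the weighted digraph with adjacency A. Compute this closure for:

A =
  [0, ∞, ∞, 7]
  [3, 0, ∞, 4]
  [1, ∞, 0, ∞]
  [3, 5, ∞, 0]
Closure =
  [0, 12, ∞, 7]
  [3, 0, ∞, 4]
  [1, 13, 0, 8]
  [3, 5, ∞, 0]

This is the Floyd-Warshall all-pairs shortest-path computation. For each intermediate vertex k = 0, 1, …, 3, update dist[i][j] ← min(dist[i][j], dist[i][k] + dist[k][j]). The final matrix gives, for each (i, j), the minimum total weight of any directed path from i to j (possibly empty when i = j).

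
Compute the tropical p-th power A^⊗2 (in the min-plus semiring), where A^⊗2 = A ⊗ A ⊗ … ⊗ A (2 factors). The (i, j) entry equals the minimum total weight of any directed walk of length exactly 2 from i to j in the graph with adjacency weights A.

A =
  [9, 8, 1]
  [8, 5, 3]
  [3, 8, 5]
A^⊗2 =
  [4, 9, 6]
  [6, 10, 8]
  [8, 11, 4]

Each entry (A^⊗2)_ij equals the minimum over all length-2 walks i = v_0 → v_1 → … → v_2 = j of Σ_t A[v_t][v_{t+1}]. For example, for (i, j) = (0, 2) we minimise over 3 possible intermediate vertex sequences; the minimum is 6, attained along the walk 0 → 2 → 2.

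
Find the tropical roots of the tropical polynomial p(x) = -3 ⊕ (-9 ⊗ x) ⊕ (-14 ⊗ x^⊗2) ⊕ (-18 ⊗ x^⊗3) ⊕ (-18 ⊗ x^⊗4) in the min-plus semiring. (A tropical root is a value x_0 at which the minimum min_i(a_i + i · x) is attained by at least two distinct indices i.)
Roots: {0, 4, 5, 6}

Each tropical root is a break point of the lower envelope of the lines y = a_i + i · x (there are 5 lines, with slopes 0, 1, ..., 4). Only the lines that attain the minimum somewhere contribute to roots; other lines are dominated. Here the surviving (envelope) indices are i = 4, i = 3, i = 2, i = 1, i = 0.
Intersections between consecutive envelope lines give the roots: for adjacent envelope indices i < j the intersection is x = (a_i − a_j) / (j − i). Reading off the sorted break points: {0, 4, 5, 6}.
Verification: at each break x_0, at least two indices attain the minimum of min_i(a_i + i · x_0).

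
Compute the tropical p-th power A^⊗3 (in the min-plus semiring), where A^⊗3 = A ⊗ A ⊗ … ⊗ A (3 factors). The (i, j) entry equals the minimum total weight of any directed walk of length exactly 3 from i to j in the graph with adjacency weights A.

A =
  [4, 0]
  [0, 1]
A^⊗3 =
  [1, 0]
  [0, 1]

Each entry (A^⊗3)_ij equals the minimum over all length-3 walks i = v_0 → v_1 → … → v_3 = j of Σ_t A[v_t][v_{t+1}]. For example, for (i, j) = (0, 1) we minimise over 4 possible intermediate vertex sequences; the minimum is 0, attained along the walk 0 → 1 → 0 → 1.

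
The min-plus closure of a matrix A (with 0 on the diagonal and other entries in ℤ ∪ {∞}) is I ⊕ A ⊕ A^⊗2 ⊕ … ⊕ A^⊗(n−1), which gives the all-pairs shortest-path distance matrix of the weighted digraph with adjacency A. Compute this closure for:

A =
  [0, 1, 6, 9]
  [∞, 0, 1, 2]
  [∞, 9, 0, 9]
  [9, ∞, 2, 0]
Closure =
  [0, 1, 2, 3]
  [11, 0, 1, 2]
  [18, 9, 0, 9]
  [9, 10, 2, 0]

This is the Floyd-Warshall all-pairs shortest-path computation. For each intermediate vertex k = 0, 1, …, 3, update dist[i][j] ← min(dist[i][j], dist[i][k] + dist[k][j]). The final matrix gives, for each (i, j), the minimum total weight of any directed path from i to j (possibly empty when i = j).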